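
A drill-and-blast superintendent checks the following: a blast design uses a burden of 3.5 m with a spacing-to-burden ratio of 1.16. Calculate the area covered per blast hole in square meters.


14.21 m^2

First, find the spacing:
Spacing = burden * ratio = 3.5 * 1.16
= 4.06 m
Then, calculate the area:
Area = burden * spacing = 3.5 * 4.06
= 14.21 m^2


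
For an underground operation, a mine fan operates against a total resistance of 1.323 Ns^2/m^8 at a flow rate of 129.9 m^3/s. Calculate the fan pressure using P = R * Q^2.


Compute Q^2:
Q^2 = 129.9^2 = 16874.01
Compute pressure:
P = R * Q^2 = 1.323 * 16874.01
= 22324.3152 Pa

22324.3152 Pa


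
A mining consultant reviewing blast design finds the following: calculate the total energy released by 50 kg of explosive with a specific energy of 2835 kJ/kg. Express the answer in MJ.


141.75 MJ

Energy = mass * specific_energy / 1000
= 50 * 2835 / 1000
= 141750 / 1000
= 141.75 MJ


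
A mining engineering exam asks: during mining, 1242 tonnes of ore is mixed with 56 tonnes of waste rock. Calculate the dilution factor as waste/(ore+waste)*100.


4.3143%

Total material = ore + waste
= 1242 + 56 = 1298 tonnes
Dilution = waste / total * 100
= 56 / 1298 * 100
= 0.04314329738 * 100
= 4.3143%


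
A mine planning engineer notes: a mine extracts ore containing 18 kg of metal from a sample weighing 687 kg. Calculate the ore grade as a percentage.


Ore grade = (metal mass / ore mass) * 100
= (18 / 687) * 100
= 0.02620087336 * 100
= 2.6201%

2.6201%


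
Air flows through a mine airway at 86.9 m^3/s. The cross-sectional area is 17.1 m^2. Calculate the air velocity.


5.0819 m/s

Velocity = flow rate / cross-sectional area
= 86.9 / 17.1
= 5.0819 m/s


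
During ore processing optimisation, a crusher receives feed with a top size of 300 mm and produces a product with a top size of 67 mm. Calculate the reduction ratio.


Reduction ratio = feed size / product size
= 300 / 67
= 4.4776

4.4776


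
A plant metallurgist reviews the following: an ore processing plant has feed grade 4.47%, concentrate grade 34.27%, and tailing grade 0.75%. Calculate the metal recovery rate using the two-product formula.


85.0835%

Using the two-product formula:
R = 100 * c * (f - t) / (f * (c - t))
Numerator = 100 * 34.27 * (4.47 - 0.75)
= 100 * 34.27 * 3.72
= 12748.44
Denominator = 4.47 * (34.27 - 0.75)
= 4.47 * 33.52
= 149.8344
R = 12748.44 / 149.8344
= 85.0835%


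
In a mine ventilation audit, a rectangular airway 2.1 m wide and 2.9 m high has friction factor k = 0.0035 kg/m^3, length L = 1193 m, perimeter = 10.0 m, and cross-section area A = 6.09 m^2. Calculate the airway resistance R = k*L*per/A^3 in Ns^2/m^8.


0.1849 Ns^2/m^8

Compute the numerator:
k * L * per = 0.0035 * 1193 * 10.0
= 41.755
Compute the denominator:
A^3 = 6.09^3 = 225.866529
Resistance:
R = 41.755 / 225.866529
= 0.1849 Ns^2/m^8


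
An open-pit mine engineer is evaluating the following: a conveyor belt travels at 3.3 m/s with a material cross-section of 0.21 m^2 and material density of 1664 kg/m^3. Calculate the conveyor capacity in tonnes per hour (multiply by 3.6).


Volumetric flow = speed * area
= 3.3 * 0.21 = 0.693 m^3/s
Mass flow = volumetric * density
= 0.693 * 1664 = 1153.152 kg/s
Convert to t/h: multiply by 3.6
Capacity = 1153.152 * 3.6
= 4151.3472 t/h

4151.3472 t/h


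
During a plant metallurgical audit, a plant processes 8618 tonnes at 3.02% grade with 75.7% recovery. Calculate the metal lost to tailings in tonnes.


63.2441 tonnes

Total metal in feed:
= 8618 * 3.02 / 100 = 260.2636 tonnes
Metal recovered:
= 260.2636 * 75.7 / 100 = 197.0195452 tonnes
Metal lost to tailings:
= 260.2636 - 197.0195452
= 63.2441 tonnes


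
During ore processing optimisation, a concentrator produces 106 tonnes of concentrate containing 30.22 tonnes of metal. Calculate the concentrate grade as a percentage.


Grade = (metal in concentrate / concentrate mass) * 100
= (30.22 / 106) * 100
= 0.2850943396 * 100
= 28.5094%

28.5094%


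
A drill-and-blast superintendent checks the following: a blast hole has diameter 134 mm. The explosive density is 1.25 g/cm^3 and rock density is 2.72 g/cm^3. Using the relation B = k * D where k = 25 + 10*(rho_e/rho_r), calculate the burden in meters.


First, compute k:
rho_e / rho_r = 1.25 / 2.72 = 0.4595588235
k = 25 + 10 * 0.4595588235 = 29.59558824
Then, compute burden:
B = k * D / 1000 = 29.59558824 * 134 / 1000
= 3965.808824 / 1000
= 3.9658 m

3.9658 m


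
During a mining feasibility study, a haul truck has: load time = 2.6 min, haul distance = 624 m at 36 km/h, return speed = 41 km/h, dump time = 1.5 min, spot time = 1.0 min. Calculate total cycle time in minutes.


Convert haul speed to m/min: 36 * 1000/60 = 600 m/min
Haul time = 624 / 600 = 1.04 min
Convert return speed to m/min: 41 * 1000/60 = 683.3333333 m/min
Return time = 624 / 683.3333333 = 0.9131707317 min
Total cycle time:
= 2.6 + 1.04 + 1.5 + 0.9131707317 + 1.0
= 7.0532 min

7.0532 min


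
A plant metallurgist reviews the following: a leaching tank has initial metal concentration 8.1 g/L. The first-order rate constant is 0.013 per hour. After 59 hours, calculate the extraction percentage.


Compute the exponent:
-k * t = -0.013 * 59 = -0.767
Remaining concentration:
C = 8.1 * exp(-0.767)
= 8.1 * 0.4644041932
= 3.761673965 g/L
Extracted = 8.1 - 3.761673965 = 4.338326035 g/L
Extraction % = 4.338326035 / 8.1 * 100
= 53.5596%

53.5596%


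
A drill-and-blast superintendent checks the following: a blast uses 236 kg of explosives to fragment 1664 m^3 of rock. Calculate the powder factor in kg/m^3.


0.1418 kg/m^3

Powder factor = explosive mass / rock volume
= 236 / 1664
= 0.1418 kg/m^3


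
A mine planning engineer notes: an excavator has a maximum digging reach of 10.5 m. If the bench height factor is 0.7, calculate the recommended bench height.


Bench height = reach * factor
= 10.5 * 0.7
= 7.35 m

7.35 m


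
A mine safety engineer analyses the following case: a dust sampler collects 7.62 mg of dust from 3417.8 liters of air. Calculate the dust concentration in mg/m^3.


2.2295 mg/m^3

Convert liters to m^3: 1 m^3 = 1000 L
Concentration = mass / volume * 1000
= 7.62 / 3417.8 * 1000
= 0.00222950436 * 1000
= 2.2295 mg/m^3


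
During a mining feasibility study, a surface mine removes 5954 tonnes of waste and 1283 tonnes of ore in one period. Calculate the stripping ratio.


4.6407

Stripping ratio = waste tonnage / ore tonnage
= 5954 / 1283
= 4.6407


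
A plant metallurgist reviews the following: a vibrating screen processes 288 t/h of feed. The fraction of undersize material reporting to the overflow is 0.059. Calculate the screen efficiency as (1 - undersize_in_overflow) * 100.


94.1%

Screen efficiency = (1 - fraction of undersize in overflow) * 100
= (1 - 0.059) * 100
= 0.941 * 100
= 94.1%


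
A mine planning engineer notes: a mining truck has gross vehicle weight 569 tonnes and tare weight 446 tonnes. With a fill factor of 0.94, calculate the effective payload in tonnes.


Maximum payload = gross - tare
= 569 - 446 = 123 tonnes
Effective payload = max payload * fill factor
= 123 * 0.94
= 115.62 tonnes

115.62 tonnes


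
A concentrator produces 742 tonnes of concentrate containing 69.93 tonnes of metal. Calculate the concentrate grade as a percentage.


9.4245%

Grade = (metal in concentrate / concentrate mass) * 100
= (69.93 / 742) * 100
= 0.09424528302 * 100
= 9.4245%


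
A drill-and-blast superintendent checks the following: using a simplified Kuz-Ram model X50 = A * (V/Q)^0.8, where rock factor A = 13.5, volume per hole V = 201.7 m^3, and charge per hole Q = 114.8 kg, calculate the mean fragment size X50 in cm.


21.1907 cm

Compute V/Q:
V/Q = 201.7 / 114.8 = 1.756968641
Raise to the power 0.8:
(V/Q)^0.8 = 1.756968641^0.8 = 1.569680301
Multiply by A:
X50 = 13.5 * 1.569680301
= 21.1907 cm


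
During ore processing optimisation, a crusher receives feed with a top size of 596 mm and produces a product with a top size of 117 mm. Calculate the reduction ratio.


5.094

Reduction ratio = feed size / product size
= 596 / 117
= 5.094


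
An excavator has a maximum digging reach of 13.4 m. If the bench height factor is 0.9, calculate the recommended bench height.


Bench height = reach * factor
= 13.4 * 0.9
= 12.06 m

12.06 m


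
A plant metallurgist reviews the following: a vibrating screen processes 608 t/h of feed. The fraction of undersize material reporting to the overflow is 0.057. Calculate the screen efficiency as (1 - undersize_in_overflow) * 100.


94.3%

Screen efficiency = (1 - fraction of undersize in overflow) * 100
= (1 - 0.057) * 100
= 0.943 * 100
= 94.3%


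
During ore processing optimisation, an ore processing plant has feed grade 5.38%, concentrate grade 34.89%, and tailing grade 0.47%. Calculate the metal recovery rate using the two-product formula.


Using the two-product formula:
R = 100 * c * (f - t) / (f * (c - t))
Numerator = 100 * 34.89 * (5.38 - 0.47)
= 100 * 34.89 * 4.91
= 17130.99
Denominator = 5.38 * (34.89 - 0.47)
= 5.38 * 34.42
= 185.1796
R = 17130.99 / 185.1796
= 92.5101%

92.5101%


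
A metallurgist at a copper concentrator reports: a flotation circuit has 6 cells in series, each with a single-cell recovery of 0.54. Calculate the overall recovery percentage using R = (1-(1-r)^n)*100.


99.0526%

Complement of single-cell recovery:
1 - r = 1 - 0.54 = 0.46
Raise to power n:
(1 - r)^6 = 0.46^6 = 0.009474296896
Overall recovery:
R = (1 - 0.009474296896) * 100
= 99.0526%


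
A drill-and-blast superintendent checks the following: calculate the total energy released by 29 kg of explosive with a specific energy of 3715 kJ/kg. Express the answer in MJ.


Energy = mass * specific_energy / 1000
= 29 * 3715 / 1000
= 107735 / 1000
= 107.735 MJ

107.735 MJ


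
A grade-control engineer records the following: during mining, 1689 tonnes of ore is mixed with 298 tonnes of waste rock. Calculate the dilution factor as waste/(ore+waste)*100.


Total material = ore + waste
= 1689 + 298 = 1987 tonnes
Dilution = waste / total * 100
= 298 / 1987 * 100
= 0.1499748364 * 100
= 14.9975%

14.9975%


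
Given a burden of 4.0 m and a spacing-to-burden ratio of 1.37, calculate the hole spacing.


5.48 m

Spacing = burden * ratio
= 4.0 * 1.37
= 5.48 m


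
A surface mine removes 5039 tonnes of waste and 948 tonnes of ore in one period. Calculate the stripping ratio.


5.3154

Stripping ratio = waste tonnage / ore tonnage
= 5039 / 948
= 5.3154


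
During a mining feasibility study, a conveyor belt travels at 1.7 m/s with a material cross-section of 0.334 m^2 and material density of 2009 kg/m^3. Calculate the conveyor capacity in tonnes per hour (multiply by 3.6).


4106.5567 t/h

Volumetric flow = speed * area
= 1.7 * 0.334 = 0.5678 m^3/s
Mass flow = volumetric * density
= 0.5678 * 2009 = 1140.7102 kg/s
Convert to t/h: multiply by 3.6
Capacity = 1140.7102 * 3.6
= 4106.5567 t/h


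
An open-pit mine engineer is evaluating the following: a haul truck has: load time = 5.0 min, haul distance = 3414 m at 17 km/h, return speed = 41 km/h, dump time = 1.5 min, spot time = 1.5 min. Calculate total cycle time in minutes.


Convert haul speed to m/min: 17 * 1000/60 = 283.3333333 m/min
Haul time = 3414 / 283.3333333 = 12.04941176 min
Convert return speed to m/min: 41 * 1000/60 = 683.3333333 m/min
Return time = 3414 / 683.3333333 = 4.996097561 min
Total cycle time:
= 5.0 + 12.04941176 + 1.5 + 4.996097561 + 1.5
= 25.0455 min

25.0455 min


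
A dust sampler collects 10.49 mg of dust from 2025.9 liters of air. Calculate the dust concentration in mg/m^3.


Convert liters to m^3: 1 m^3 = 1000 L
Concentration = mass / volume * 1000
= 10.49 / 2025.9 * 1000
= 0.005177945604 * 1000
= 5.1779 mg/m^3

5.1779 mg/m^3


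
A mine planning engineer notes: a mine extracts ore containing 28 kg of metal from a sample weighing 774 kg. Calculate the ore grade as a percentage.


Ore grade = (metal mass / ore mass) * 100
= (28 / 774) * 100
= 0.03617571059 * 100
= 3.6176%

3.6176%


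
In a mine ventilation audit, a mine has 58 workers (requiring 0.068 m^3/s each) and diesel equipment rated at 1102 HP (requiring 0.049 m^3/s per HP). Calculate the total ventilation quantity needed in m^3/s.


57.942 m^3/s

Airflow for workers:
Q_people = 58 * 0.068 = 3.944 m^3/s
Airflow for diesel equipment:
Q_diesel = 1102 * 0.049 = 53.998 m^3/s
Total ventilation:
Q_total = 3.944 + 53.998
= 57.942 m^3/s


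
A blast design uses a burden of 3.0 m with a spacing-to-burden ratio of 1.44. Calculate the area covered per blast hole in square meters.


First, find the spacing:
Spacing = burden * ratio = 3.0 * 1.44
= 4.32 m
Then, calculate the area:
Area = burden * spacing = 3.0 * 4.32
= 12.96 m^2

12.96 m^2


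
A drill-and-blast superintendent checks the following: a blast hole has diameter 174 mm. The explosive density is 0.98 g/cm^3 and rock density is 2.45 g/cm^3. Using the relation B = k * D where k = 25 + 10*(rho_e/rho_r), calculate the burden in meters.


First, compute k:
rho_e / rho_r = 0.98 / 2.45 = 0.4
k = 25 + 10 * 0.4 = 29
Then, compute burden:
B = k * D / 1000 = 29 * 174 / 1000
= 5046 / 1000
= 5.046 m

5.046 m


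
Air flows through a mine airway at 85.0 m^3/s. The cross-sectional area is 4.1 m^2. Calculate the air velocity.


Velocity = flow rate / cross-sectional area
= 85.0 / 4.1
= 20.7317 m/s

20.7317 m/s


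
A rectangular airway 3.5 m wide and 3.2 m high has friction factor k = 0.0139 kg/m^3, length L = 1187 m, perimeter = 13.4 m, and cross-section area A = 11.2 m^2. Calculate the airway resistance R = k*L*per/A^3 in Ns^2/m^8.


Compute the numerator:
k * L * per = 0.0139 * 1187 * 13.4
= 221.09062
Compute the denominator:
A^3 = 11.2^3 = 1404.928
Resistance:
R = 221.09062 / 1404.928
= 0.1574 Ns^2/m^8

0.1574 Ns^2/m^8


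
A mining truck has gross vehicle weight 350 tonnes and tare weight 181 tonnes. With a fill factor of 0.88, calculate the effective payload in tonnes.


148.72 tonnes

Maximum payload = gross - tare
= 350 - 181 = 169 tonnes
Effective payload = max payload * fill factor
= 169 * 0.88
= 148.72 tonnes


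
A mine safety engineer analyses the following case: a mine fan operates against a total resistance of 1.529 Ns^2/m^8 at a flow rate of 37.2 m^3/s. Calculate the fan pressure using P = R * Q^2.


Compute Q^2:
Q^2 = 37.2^2 = 1383.84
Compute pressure:
P = R * Q^2 = 1.529 * 1383.84
= 2115.8914 Pa

2115.8914 Pa


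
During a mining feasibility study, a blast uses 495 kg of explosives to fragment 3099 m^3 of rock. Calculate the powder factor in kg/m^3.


0.1597 kg/m^3

Powder factor = explosive mass / rock volume
= 495 / 3099
= 0.1597 kg/m^3


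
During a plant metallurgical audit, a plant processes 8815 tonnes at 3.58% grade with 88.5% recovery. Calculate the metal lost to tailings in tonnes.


Total metal in feed:
= 8815 * 3.58 / 100 = 315.577 tonnes
Metal recovered:
= 315.577 * 88.5 / 100 = 279.285645 tonnes
Metal lost to tailings:
= 315.577 - 279.285645
= 36.2914 tonnes

36.2914 tonnes


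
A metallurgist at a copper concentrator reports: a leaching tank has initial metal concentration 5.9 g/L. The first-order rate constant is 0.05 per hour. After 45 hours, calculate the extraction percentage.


Compute the exponent:
-k * t = -0.05 * 45 = -2.25
Remaining concentration:
C = 5.9 * exp(-2.25)
= 5.9 * 0.1053992246
= 0.6218554249 g/L
Extracted = 5.9 - 0.6218554249 = 5.278144575 g/L
Extraction % = 5.278144575 / 5.9 * 100
= 89.4601%

89.4601%


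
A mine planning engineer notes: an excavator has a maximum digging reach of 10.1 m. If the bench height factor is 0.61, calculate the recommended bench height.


6.161 m

Bench height = reach * factor
= 10.1 * 0.61
= 6.161 m


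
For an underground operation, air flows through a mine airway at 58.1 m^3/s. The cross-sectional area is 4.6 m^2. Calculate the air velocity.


Velocity = flow rate / cross-sectional area
= 58.1 / 4.6
= 12.6304 m/s

12.6304 m/s


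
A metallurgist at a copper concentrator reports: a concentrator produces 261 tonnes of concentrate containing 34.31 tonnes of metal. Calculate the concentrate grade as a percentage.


Grade = (metal in concentrate / concentrate mass) * 100
= (34.31 / 261) * 100
= 0.1314559387 * 100
= 13.1456%

13.1456%


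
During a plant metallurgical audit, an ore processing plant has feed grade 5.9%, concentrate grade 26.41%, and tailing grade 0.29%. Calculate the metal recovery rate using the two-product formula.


96.1404%

Using the two-product formula:
R = 100 * c * (f - t) / (f * (c - t))
Numerator = 100 * 26.41 * (5.9 - 0.29)
= 100 * 26.41 * 5.61
= 14816.01
Denominator = 5.9 * (26.41 - 0.29)
= 5.9 * 26.12
= 154.108
R = 14816.01 / 154.108
= 96.1404%


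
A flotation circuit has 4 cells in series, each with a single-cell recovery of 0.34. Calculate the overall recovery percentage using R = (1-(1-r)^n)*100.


81.0253%

Complement of single-cell recovery:
1 - r = 1 - 0.34 = 0.66
Raise to power n:
(1 - r)^4 = 0.66^4 = 0.18974736
Overall recovery:
R = (1 - 0.18974736) * 100
= 81.0253%


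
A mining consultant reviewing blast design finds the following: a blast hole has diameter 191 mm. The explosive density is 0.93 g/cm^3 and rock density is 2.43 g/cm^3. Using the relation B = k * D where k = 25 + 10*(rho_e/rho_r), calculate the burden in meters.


5.506 m

First, compute k:
rho_e / rho_r = 0.93 / 2.43 = 0.3827160494
k = 25 + 10 * 0.3827160494 = 28.82716049
Then, compute burden:
B = k * D / 1000 = 28.82716049 * 191 / 1000
= 5505.987654 / 1000
= 5.506 m


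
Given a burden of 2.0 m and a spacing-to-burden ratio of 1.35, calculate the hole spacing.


2.7 m

Spacing = burden * ratio
= 2.0 * 1.35
= 2.7 m


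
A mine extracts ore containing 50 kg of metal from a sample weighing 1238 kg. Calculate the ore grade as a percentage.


Ore grade = (metal mass / ore mass) * 100
= (50 / 1238) * 100
= 0.04038772213 * 100
= 4.0388%

4.0388%


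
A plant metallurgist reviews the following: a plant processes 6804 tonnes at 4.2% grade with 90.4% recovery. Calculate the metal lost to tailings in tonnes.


27.4337 tonnes

Total metal in feed:
= 6804 * 4.2 / 100 = 285.768 tonnes
Metal recovered:
= 285.768 * 90.4 / 100 = 258.334272 tonnes
Metal lost to tailings:
= 285.768 - 258.334272
= 27.4337 tonnes


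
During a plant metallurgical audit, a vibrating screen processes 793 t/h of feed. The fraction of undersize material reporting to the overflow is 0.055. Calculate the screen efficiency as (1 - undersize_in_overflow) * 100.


94.5%

Screen efficiency = (1 - fraction of undersize in overflow) * 100
= (1 - 0.055) * 100
= 0.945 * 100
= 94.5%


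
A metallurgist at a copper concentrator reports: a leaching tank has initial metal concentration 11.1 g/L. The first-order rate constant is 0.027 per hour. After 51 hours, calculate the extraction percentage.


Compute the exponent:
-k * t = -0.027 * 51 = -1.377
Remaining concentration:
C = 11.1 * exp(-1.377)
= 11.1 * 0.252334422
= 2.800912084 g/L
Extracted = 11.1 - 2.800912084 = 8.299087916 g/L
Extraction % = 8.299087916 / 11.1 * 100
= 74.7666%

74.7666%


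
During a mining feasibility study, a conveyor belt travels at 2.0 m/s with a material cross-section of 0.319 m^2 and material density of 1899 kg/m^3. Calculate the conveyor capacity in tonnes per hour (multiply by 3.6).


Volumetric flow = speed * area
= 2.0 * 0.319 = 0.638 m^3/s
Mass flow = volumetric * density
= 0.638 * 1899 = 1211.562 kg/s
Convert to t/h: multiply by 3.6
Capacity = 1211.562 * 3.6
= 4361.6232 t/h

4361.6232 t/h


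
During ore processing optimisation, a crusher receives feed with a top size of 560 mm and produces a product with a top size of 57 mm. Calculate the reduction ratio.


9.8246

Reduction ratio = feed size / product size
= 560 / 57
= 9.8246


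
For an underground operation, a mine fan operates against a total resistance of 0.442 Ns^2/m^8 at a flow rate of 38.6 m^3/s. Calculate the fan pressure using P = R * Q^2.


658.5623 Pa

Compute Q^2:
Q^2 = 38.6^2 = 1489.96
Compute pressure:
P = R * Q^2 = 0.442 * 1489.96
= 658.5623 Pa


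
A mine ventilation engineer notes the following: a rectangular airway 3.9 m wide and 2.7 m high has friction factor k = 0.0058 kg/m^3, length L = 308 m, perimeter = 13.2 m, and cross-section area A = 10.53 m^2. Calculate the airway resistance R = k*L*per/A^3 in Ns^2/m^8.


Compute the numerator:
k * L * per = 0.0058 * 308 * 13.2
= 23.58048
Compute the denominator:
A^3 = 10.53^3 = 1167.575877
Resistance:
R = 23.58048 / 1167.575877
= 0.0202 Ns^2/m^8

0.0202 Ns^2/m^8


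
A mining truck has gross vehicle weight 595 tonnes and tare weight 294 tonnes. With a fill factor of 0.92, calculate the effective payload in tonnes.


Maximum payload = gross - tare
= 595 - 294 = 301 tonnes
Effective payload = max payload * fill factor
= 301 * 0.92
= 276.92 tonnes

276.92 tonnes


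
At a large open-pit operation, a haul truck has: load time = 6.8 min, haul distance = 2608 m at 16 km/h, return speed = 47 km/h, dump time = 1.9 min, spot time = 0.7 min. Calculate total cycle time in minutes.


22.5094 min

Convert haul speed to m/min: 16 * 1000/60 = 266.6666667 m/min
Haul time = 2608 / 266.6666667 = 9.78 min
Convert return speed to m/min: 47 * 1000/60 = 783.3333333 m/min
Return time = 2608 / 783.3333333 = 3.329361702 min
Total cycle time:
= 6.8 + 9.78 + 1.9 + 3.329361702 + 0.7
= 22.5094 min


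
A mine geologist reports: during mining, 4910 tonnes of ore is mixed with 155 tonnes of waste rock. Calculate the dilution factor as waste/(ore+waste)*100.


3.0602%

Total material = ore + waste
= 4910 + 155 = 5065 tonnes
Dilution = waste / total * 100
= 155 / 5065 * 100
= 0.03060217177 * 100
= 3.0602%


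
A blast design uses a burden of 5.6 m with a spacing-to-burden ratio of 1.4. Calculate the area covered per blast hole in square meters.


First, find the spacing:
Spacing = burden * ratio = 5.6 * 1.4
= 7.84 m
Then, calculate the area:
Area = burden * spacing = 5.6 * 7.84
= 43.904 m^2

43.904 m^2


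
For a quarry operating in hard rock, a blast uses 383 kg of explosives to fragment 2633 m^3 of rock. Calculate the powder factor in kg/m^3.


0.1455 kg/m^3

Powder factor = explosive mass / rock volume
= 383 / 2633
= 0.1455 kg/m^3


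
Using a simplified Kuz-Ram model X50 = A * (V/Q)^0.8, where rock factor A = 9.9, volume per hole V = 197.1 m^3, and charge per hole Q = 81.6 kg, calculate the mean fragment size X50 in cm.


Compute V/Q:
V/Q = 197.1 / 81.6 = 2.415441176
Raise to the power 0.8:
(V/Q)^0.8 = 2.415441176^0.8 = 2.024870123
Multiply by A:
X50 = 9.9 * 2.024870123
= 20.0462 cm

20.0462 cm


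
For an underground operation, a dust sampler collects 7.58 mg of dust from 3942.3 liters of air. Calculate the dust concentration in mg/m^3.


Convert liters to m^3: 1 m^3 = 1000 L
Concentration = mass / volume * 1000
= 7.58 / 3942.3 * 1000
= 0.001922735459 * 1000
= 1.9227 mg/m^3

1.9227 mg/m^3


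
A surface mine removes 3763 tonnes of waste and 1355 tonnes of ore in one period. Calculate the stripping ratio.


2.7771

Stripping ratio = waste tonnage / ore tonnage
= 3763 / 1355
= 2.7771


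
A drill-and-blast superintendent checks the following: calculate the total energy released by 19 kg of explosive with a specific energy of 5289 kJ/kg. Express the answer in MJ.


Energy = mass * specific_energy / 1000
= 19 * 5289 / 1000
= 100491 / 1000
= 100.491 MJ

100.491 MJ


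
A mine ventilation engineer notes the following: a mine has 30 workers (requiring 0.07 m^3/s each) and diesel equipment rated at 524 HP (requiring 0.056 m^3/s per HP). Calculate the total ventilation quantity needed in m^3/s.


Airflow for workers:
Q_people = 30 * 0.07 = 2.1 m^3/s
Airflow for diesel equipment:
Q_diesel = 524 * 0.056 = 29.344 m^3/s
Total ventilation:
Q_total = 2.1 + 29.344
= 31.444 m^3/s

31.444 m^3/s


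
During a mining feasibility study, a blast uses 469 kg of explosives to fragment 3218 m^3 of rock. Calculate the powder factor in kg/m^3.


0.1457 kg/m^3

Powder factor = explosive mass / rock volume
= 469 / 3218
= 0.1457 kg/m^3


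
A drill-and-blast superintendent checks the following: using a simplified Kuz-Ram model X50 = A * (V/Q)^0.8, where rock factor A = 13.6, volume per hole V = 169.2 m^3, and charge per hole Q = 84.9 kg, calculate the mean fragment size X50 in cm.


23.612 cm

Compute V/Q:
V/Q = 169.2 / 84.9 = 1.992932862
Raise to the power 0.8:
(V/Q)^0.8 = 1.992932862^0.8 = 1.736177544
Multiply by A:
X50 = 13.6 * 1.736177544
= 23.612 cm


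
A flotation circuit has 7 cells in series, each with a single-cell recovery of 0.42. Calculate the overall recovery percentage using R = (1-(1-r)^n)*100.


Complement of single-cell recovery:
1 - r = 1 - 0.42 = 0.58
Raise to power n:
(1 - r)^7 = 0.58^7 = 0.02207984168
Overall recovery:
R = (1 - 0.02207984168) * 100
= 97.792%

97.792%


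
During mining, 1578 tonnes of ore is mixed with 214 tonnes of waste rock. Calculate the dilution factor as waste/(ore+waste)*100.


11.942%

Total material = ore + waste
= 1578 + 214 = 1792 tonnes
Dilution = waste / total * 100
= 214 / 1792 * 100
= 0.1194196429 * 100
= 11.942%


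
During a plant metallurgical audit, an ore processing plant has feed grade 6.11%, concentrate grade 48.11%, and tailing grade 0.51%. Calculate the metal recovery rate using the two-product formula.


Using the two-product formula:
R = 100 * c * (f - t) / (f * (c - t))
Numerator = 100 * 48.11 * (6.11 - 0.51)
= 100 * 48.11 * 5.6
= 26941.6
Denominator = 6.11 * (48.11 - 0.51)
= 6.11 * 47.6
= 290.836
R = 26941.6 / 290.836
= 92.635%

92.635%


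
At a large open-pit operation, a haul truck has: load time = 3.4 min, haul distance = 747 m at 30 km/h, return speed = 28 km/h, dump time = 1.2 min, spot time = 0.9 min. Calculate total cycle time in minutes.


Convert haul speed to m/min: 30 * 1000/60 = 500 m/min
Haul time = 747 / 500 = 1.494 min
Convert return speed to m/min: 28 * 1000/60 = 466.6666667 m/min
Return time = 747 / 466.6666667 = 1.600714286 min
Total cycle time:
= 3.4 + 1.494 + 1.2 + 1.600714286 + 0.9
= 8.5947 min

8.5947 min


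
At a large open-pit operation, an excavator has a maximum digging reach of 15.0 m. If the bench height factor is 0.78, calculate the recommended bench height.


11.7 m

Bench height = reach * factor
= 15.0 * 0.78
= 11.7 m


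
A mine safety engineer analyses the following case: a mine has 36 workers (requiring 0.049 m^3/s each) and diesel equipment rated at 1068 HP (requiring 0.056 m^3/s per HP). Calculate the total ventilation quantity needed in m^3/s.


Airflow for workers:
Q_people = 36 * 0.049 = 1.764 m^3/s
Airflow for diesel equipment:
Q_diesel = 1068 * 0.056 = 59.808 m^3/s
Total ventilation:
Q_total = 1.764 + 59.808
= 61.572 m^3/s

61.572 m^3/s


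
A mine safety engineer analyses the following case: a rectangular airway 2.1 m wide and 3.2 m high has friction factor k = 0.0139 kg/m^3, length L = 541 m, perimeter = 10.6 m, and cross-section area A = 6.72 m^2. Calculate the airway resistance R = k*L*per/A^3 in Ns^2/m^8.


0.2627 Ns^2/m^8

Compute the numerator:
k * L * per = 0.0139 * 541 * 10.6
= 79.71094
Compute the denominator:
A^3 = 6.72^3 = 303.464448
Resistance:
R = 79.71094 / 303.464448
= 0.2627 Ns^2/m^8


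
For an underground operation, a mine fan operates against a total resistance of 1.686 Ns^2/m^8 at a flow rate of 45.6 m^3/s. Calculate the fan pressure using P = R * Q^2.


Compute Q^2:
Q^2 = 45.6^2 = 2079.36
Compute pressure:
P = R * Q^2 = 1.686 * 2079.36
= 3505.801 Pa

3505.801 Pa


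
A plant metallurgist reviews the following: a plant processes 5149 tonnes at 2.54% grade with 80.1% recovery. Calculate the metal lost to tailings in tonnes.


Total metal in feed:
= 5149 * 2.54 / 100 = 130.7846 tonnes
Metal recovered:
= 130.7846 * 80.1 / 100 = 104.7584646 tonnes
Metal lost to tailings:
= 130.7846 - 104.7584646
= 26.0261 tonnes

26.0261 tonnes


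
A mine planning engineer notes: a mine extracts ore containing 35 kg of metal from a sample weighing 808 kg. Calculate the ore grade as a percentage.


Ore grade = (metal mass / ore mass) * 100
= (35 / 808) * 100
= 0.04331683168 * 100
= 4.3317%

4.3317%


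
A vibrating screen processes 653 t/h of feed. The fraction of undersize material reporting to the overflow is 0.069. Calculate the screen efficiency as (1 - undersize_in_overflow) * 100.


93.1%

Screen efficiency = (1 - fraction of undersize in overflow) * 100
= (1 - 0.069) * 100
= 0.931 * 100
= 93.1%


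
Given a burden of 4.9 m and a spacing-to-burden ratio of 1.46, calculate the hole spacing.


Spacing = burden * ratio
= 4.9 * 1.46
= 7.154 m

7.154 m


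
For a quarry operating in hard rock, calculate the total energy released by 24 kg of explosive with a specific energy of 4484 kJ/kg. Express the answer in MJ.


107.616 MJ

Energy = mass * specific_energy / 1000
= 24 * 4484 / 1000
= 107616 / 1000
= 107.616 MJ


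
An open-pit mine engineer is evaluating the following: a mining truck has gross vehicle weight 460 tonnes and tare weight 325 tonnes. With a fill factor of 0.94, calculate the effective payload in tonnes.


126.9 tonnes

Maximum payload = gross - tare
= 460 - 325 = 135 tonnes
Effective payload = max payload * fill factor
= 135 * 0.94
= 126.9 tonnes


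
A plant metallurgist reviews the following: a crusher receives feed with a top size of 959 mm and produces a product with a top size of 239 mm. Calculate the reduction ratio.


4.0126

Reduction ratio = feed size / product size
= 959 / 239
= 4.0126


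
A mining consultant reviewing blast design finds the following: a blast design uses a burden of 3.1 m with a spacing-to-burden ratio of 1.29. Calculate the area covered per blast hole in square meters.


12.3969 m^2

First, find the spacing:
Spacing = burden * ratio = 3.1 * 1.29
= 3.999 m
Then, calculate the area:
Area = burden * spacing = 3.1 * 3.999
= 12.3969 m^2


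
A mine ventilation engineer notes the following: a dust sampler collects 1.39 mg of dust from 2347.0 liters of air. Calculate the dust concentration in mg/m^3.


0.5922 mg/m^3

Convert liters to m^3: 1 m^3 = 1000 L
Concentration = mass / volume * 1000
= 1.39 / 2347.0 * 1000
= 0.0005922454197 * 1000
= 0.5922 mg/m^3


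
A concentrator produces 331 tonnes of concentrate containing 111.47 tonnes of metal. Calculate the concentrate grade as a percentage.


Grade = (metal in concentrate / concentrate mass) * 100
= (111.47 / 331) * 100
= 0.3367673716 * 100
= 33.6767%

33.6767%


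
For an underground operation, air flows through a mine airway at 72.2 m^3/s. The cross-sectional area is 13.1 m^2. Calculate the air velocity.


5.5115 m/s

Velocity = flow rate / cross-sectional area
= 72.2 / 13.1
= 5.5115 m/s


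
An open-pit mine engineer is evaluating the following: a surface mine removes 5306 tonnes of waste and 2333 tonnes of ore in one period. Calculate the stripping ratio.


2.2743

Stripping ratio = waste tonnage / ore tonnage
= 5306 / 2333
= 2.2743


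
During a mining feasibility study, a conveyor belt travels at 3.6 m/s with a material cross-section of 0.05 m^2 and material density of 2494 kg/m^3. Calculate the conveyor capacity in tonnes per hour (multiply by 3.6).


Volumetric flow = speed * area
= 3.6 * 0.05 = 0.18 m^3/s
Mass flow = volumetric * density
= 0.18 * 2494 = 448.92 kg/s
Convert to t/h: multiply by 3.6
Capacity = 448.92 * 3.6
= 1616.112 t/h

1616.112 t/h


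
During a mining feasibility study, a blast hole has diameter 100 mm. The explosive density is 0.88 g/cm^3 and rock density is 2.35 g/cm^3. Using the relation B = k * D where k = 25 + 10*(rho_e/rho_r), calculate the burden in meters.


2.8745 m

First, compute k:
rho_e / rho_r = 0.88 / 2.35 = 0.3744680851
k = 25 + 10 * 0.3744680851 = 28.74468085
Then, compute burden:
B = k * D / 1000 = 28.74468085 * 100 / 1000
= 2874.468085 / 1000
= 2.8745 m


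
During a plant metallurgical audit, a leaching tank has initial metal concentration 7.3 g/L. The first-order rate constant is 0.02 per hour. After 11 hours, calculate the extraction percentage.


19.7481%

Compute the exponent:
-k * t = -0.02 * 11 = -0.22
Remaining concentration:
C = 7.3 * exp(-0.22)
= 7.3 * 0.802518798
= 5.858387225 g/L
Extracted = 7.3 - 5.858387225 = 1.441612775 g/L
Extraction % = 1.441612775 / 7.3 * 100
= 19.7481%


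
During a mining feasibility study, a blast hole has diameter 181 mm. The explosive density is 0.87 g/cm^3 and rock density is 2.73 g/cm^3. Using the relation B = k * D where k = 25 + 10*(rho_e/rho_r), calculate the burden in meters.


5.1018 m

First, compute k:
rho_e / rho_r = 0.87 / 2.73 = 0.3186813187
k = 25 + 10 * 0.3186813187 = 28.18681319
Then, compute burden:
B = k * D / 1000 = 28.18681319 * 181 / 1000
= 5101.813187 / 1000
= 5.1018 m


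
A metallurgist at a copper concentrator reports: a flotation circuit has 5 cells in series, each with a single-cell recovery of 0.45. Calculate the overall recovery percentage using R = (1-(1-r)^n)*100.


94.9672%

Complement of single-cell recovery:
1 - r = 1 - 0.45 = 0.55
Raise to power n:
(1 - r)^5 = 0.55^5 = 0.0503284375
Overall recovery:
R = (1 - 0.0503284375) * 100
= 94.9672%


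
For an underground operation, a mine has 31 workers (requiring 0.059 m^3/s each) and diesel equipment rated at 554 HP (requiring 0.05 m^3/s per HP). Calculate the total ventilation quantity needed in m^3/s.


Airflow for workers:
Q_people = 31 * 0.059 = 1.829 m^3/s
Airflow for diesel equipment:
Q_diesel = 554 * 0.05 = 27.7 m^3/s
Total ventilation:
Q_total = 1.829 + 27.7
= 29.529 m^3/s

29.529 m^3/s


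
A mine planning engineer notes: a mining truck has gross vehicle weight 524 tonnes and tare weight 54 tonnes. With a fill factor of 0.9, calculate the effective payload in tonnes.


423.0 tonnes

Maximum payload = gross - tare
= 524 - 54 = 470 tonnes
Effective payload = max payload * fill factor
= 470 * 0.9
= 423.0 tonnes


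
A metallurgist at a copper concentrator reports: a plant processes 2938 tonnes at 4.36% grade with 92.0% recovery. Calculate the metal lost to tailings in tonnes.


10.2477 tonnes

Total metal in feed:
= 2938 * 4.36 / 100 = 128.0968 tonnes
Metal recovered:
= 128.0968 * 92.0 / 100 = 117.849056 tonnes
Metal lost to tailings:
= 128.0968 - 117.849056
= 10.2477 tonnes


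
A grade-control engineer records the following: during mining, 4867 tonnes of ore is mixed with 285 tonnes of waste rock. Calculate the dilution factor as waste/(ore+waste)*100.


5.5318%

Total material = ore + waste
= 4867 + 285 = 5152 tonnes
Dilution = waste / total * 100
= 285 / 5152 * 100
= 0.05531832298 * 100
= 5.5318%


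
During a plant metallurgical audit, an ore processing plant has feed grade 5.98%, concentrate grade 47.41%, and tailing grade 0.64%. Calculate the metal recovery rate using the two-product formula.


Using the two-product formula:
R = 100 * c * (f - t) / (f * (c - t))
Numerator = 100 * 47.41 * (5.98 - 0.64)
= 100 * 47.41 * 5.34
= 25316.94
Denominator = 5.98 * (47.41 - 0.64)
= 5.98 * 46.77
= 279.6846
R = 25316.94 / 279.6846
= 90.5196%

90.5196%


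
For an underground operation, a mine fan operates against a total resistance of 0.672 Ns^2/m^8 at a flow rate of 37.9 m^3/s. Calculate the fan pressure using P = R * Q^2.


Compute Q^2:
Q^2 = 37.9^2 = 1436.41
Compute pressure:
P = R * Q^2 = 0.672 * 1436.41
= 965.2675 Pa

965.2675 Pa


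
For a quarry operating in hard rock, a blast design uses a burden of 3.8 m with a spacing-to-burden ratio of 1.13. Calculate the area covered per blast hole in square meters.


First, find the spacing:
Spacing = burden * ratio = 3.8 * 1.13
= 4.294 m
Then, calculate the area:
Area = burden * spacing = 3.8 * 4.294
= 16.3172 m^2

16.3172 m^2


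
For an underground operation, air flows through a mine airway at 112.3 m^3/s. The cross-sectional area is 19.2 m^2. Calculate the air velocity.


5.849 m/s

Velocity = flow rate / cross-sectional area
= 112.3 / 19.2
= 5.849 m/s


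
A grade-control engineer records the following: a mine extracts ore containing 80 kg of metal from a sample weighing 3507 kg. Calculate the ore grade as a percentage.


2.2812%

Ore grade = (metal mass / ore mass) * 100
= (80 / 3507) * 100
= 0.02281151982 * 100
= 2.2812%


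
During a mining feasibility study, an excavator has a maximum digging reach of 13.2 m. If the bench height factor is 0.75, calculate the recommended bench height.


Bench height = reach * factor
= 13.2 * 0.75
= 9.9 m

9.9 m


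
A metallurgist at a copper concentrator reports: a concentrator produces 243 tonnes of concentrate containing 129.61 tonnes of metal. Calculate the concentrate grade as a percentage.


Grade = (metal in concentrate / concentrate mass) * 100
= (129.61 / 243) * 100
= 0.5333744856 * 100
= 53.3374%

53.3374%


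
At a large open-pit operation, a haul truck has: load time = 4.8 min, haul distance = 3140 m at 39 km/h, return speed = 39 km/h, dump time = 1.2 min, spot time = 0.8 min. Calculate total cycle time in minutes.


16.4615 min

Convert haul speed to m/min: 39 * 1000/60 = 650 m/min
Haul time = 3140 / 650 = 4.830769231 min
Convert return speed to m/min: 39 * 1000/60 = 650 m/min
Return time = 3140 / 650 = 4.830769231 min
Total cycle time:
= 4.8 + 4.830769231 + 1.2 + 4.830769231 + 0.8
= 16.4615 min


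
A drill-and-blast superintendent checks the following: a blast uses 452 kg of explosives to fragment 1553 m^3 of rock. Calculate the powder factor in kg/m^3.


0.291 kg/m^3

Powder factor = explosive mass / rock volume
= 452 / 1553
= 0.291 kg/m^3


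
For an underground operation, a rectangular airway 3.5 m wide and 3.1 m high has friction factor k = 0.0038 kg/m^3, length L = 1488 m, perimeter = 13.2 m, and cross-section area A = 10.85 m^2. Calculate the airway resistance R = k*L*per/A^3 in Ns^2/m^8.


0.0584 Ns^2/m^8

Compute the numerator:
k * L * per = 0.0038 * 1488 * 13.2
= 74.63808
Compute the denominator:
A^3 = 10.85^3 = 1277.289125
Resistance:
R = 74.63808 / 1277.289125
= 0.0584 Ns^2/m^8


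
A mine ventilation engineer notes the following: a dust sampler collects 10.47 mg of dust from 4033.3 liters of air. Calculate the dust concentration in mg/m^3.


2.5959 mg/m^3

Convert liters to m^3: 1 m^3 = 1000 L
Concentration = mass / volume * 1000
= 10.47 / 4033.3 * 1000
= 0.002595889222 * 1000
= 2.5959 mg/m^3


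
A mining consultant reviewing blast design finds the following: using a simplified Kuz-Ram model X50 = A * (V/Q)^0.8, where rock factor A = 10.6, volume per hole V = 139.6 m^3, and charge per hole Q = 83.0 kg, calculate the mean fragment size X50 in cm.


16.0676 cm

Compute V/Q:
V/Q = 139.6 / 83.0 = 1.681927711
Raise to the power 0.8:
(V/Q)^0.8 = 1.681927711^0.8 = 1.515813815
Multiply by A:
X50 = 10.6 * 1.515813815
= 16.0676 cm


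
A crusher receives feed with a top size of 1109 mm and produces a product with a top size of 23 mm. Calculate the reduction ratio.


Reduction ratio = feed size / product size
= 1109 / 23
= 48.2174

48.2174


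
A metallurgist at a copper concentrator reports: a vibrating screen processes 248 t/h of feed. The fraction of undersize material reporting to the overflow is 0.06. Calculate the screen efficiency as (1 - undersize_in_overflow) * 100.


94.0%

Screen efficiency = (1 - fraction of undersize in overflow) * 100
= (1 - 0.06) * 100
= 0.94 * 100
= 94.0%


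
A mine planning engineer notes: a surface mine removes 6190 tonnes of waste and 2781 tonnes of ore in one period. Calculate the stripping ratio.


Stripping ratio = waste tonnage / ore tonnage
= 6190 / 2781
= 2.2258

2.2258


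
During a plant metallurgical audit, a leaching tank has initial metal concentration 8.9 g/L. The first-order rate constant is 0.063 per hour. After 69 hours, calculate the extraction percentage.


Compute the exponent:
-k * t = -0.063 * 69 = -4.347
Remaining concentration:
C = 8.9 * exp(-4.347)
= 8.9 * 0.01294559116
= 0.1152157613 g/L
Extracted = 8.9 - 0.1152157613 = 8.784784239 g/L
Extraction % = 8.784784239 / 8.9 * 100
= 98.7054%

98.7054%
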